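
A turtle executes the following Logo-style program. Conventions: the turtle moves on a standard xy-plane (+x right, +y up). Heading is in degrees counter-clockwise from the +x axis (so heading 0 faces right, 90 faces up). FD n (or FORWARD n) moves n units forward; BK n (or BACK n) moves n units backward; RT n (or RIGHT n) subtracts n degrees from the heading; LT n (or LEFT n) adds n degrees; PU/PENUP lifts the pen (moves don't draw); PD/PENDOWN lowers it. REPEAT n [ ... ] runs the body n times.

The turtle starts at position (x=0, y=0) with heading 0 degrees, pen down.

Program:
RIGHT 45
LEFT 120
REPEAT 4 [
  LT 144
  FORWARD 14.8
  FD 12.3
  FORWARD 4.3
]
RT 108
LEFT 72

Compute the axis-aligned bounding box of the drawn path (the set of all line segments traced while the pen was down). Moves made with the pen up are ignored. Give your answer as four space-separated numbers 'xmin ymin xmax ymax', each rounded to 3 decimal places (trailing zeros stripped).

Answer: -24.402 -30.33 6.955 0

Derivation:
Executing turtle program step by step:
Start: pos=(0,0), heading=0, pen down
RT 45: heading 0 -> 315
LT 120: heading 315 -> 75
REPEAT 4 [
  -- iteration 1/4 --
  LT 144: heading 75 -> 219
  FD 14.8: (0,0) -> (-11.502,-9.314) [heading=219, draw]
  FD 12.3: (-11.502,-9.314) -> (-21.061,-17.055) [heading=219, draw]
  FD 4.3: (-21.061,-17.055) -> (-24.402,-19.761) [heading=219, draw]
  -- iteration 2/4 --
  LT 144: heading 219 -> 3
  FD 14.8: (-24.402,-19.761) -> (-9.623,-18.986) [heading=3, draw]
  FD 12.3: (-9.623,-18.986) -> (2.66,-18.342) [heading=3, draw]
  FD 4.3: (2.66,-18.342) -> (6.955,-18.117) [heading=3, draw]
  -- iteration 3/4 --
  LT 144: heading 3 -> 147
  FD 14.8: (6.955,-18.117) -> (-5.458,-10.057) [heading=147, draw]
  FD 12.3: (-5.458,-10.057) -> (-15.773,-3.358) [heading=147, draw]
  FD 4.3: (-15.773,-3.358) -> (-19.38,-1.016) [heading=147, draw]
  -- iteration 4/4 --
  LT 144: heading 147 -> 291
  FD 14.8: (-19.38,-1.016) -> (-14.076,-14.833) [heading=291, draw]
  FD 12.3: (-14.076,-14.833) -> (-9.668,-26.316) [heading=291, draw]
  FD 4.3: (-9.668,-26.316) -> (-8.127,-30.33) [heading=291, draw]
]
RT 108: heading 291 -> 183
LT 72: heading 183 -> 255
Final: pos=(-8.127,-30.33), heading=255, 12 segment(s) drawn

Segment endpoints: x in {-24.402, -21.061, -19.38, -15.773, -14.076, -11.502, -9.668, -9.623, -8.127, -5.458, 0, 2.66, 6.955}, y in {-30.33, -26.316, -19.761, -18.986, -18.342, -18.117, -17.055, -14.833, -10.057, -9.314, -3.358, -1.016, 0}
xmin=-24.402, ymin=-30.33, xmax=6.955, ymax=0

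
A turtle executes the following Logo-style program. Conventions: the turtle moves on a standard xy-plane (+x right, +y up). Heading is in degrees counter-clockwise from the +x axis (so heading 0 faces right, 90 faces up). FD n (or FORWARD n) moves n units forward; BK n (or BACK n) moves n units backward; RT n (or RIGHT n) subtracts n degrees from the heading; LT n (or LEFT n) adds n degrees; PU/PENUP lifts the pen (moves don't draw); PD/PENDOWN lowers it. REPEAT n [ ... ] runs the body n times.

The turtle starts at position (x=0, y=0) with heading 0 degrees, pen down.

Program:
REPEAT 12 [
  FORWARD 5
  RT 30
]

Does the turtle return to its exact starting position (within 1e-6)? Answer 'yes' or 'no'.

Answer: yes

Derivation:
Executing turtle program step by step:
Start: pos=(0,0), heading=0, pen down
REPEAT 12 [
  -- iteration 1/12 --
  FD 5: (0,0) -> (5,0) [heading=0, draw]
  RT 30: heading 0 -> 330
  -- iteration 2/12 --
  FD 5: (5,0) -> (9.33,-2.5) [heading=330, draw]
  RT 30: heading 330 -> 300
  -- iteration 3/12 --
  FD 5: (9.33,-2.5) -> (11.83,-6.83) [heading=300, draw]
  RT 30: heading 300 -> 270
  -- iteration 4/12 --
  FD 5: (11.83,-6.83) -> (11.83,-11.83) [heading=270, draw]
  RT 30: heading 270 -> 240
  -- iteration 5/12 --
  FD 5: (11.83,-11.83) -> (9.33,-16.16) [heading=240, draw]
  RT 30: heading 240 -> 210
  -- iteration 6/12 --
  FD 5: (9.33,-16.16) -> (5,-18.66) [heading=210, draw]
  RT 30: heading 210 -> 180
  -- iteration 7/12 --
  FD 5: (5,-18.66) -> (0,-18.66) [heading=180, draw]
  RT 30: heading 180 -> 150
  -- iteration 8/12 --
  FD 5: (0,-18.66) -> (-4.33,-16.16) [heading=150, draw]
  RT 30: heading 150 -> 120
  -- iteration 9/12 --
  FD 5: (-4.33,-16.16) -> (-6.83,-11.83) [heading=120, draw]
  RT 30: heading 120 -> 90
  -- iteration 10/12 --
  FD 5: (-6.83,-11.83) -> (-6.83,-6.83) [heading=90, draw]
  RT 30: heading 90 -> 60
  -- iteration 11/12 --
  FD 5: (-6.83,-6.83) -> (-4.33,-2.5) [heading=60, draw]
  RT 30: heading 60 -> 30
  -- iteration 12/12 --
  FD 5: (-4.33,-2.5) -> (0,0) [heading=30, draw]
  RT 30: heading 30 -> 0
]
Final: pos=(0,0), heading=0, 12 segment(s) drawn

Start position: (0, 0)
Final position: (0, 0)
Distance = 0; < 1e-6 -> CLOSED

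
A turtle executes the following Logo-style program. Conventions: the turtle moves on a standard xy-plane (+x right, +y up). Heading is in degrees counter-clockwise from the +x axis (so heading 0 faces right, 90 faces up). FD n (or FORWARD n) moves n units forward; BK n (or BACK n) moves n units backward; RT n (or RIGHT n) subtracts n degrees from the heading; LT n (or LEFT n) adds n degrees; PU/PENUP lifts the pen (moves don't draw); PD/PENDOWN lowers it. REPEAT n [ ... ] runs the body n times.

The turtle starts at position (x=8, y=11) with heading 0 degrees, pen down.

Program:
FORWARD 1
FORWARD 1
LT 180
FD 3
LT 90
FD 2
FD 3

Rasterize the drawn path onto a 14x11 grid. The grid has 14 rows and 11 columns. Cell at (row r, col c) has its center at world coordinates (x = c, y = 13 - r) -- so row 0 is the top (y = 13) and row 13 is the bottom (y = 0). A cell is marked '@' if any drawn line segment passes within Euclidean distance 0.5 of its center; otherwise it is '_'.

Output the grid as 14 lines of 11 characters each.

Segment 0: (8,11) -> (9,11)
Segment 1: (9,11) -> (10,11)
Segment 2: (10,11) -> (7,11)
Segment 3: (7,11) -> (7,9)
Segment 4: (7,9) -> (7,6)

Answer: ___________
___________
_______@@@@
_______@___
_______@___
_______@___
_______@___
_______@___
___________
___________
___________
___________
___________
___________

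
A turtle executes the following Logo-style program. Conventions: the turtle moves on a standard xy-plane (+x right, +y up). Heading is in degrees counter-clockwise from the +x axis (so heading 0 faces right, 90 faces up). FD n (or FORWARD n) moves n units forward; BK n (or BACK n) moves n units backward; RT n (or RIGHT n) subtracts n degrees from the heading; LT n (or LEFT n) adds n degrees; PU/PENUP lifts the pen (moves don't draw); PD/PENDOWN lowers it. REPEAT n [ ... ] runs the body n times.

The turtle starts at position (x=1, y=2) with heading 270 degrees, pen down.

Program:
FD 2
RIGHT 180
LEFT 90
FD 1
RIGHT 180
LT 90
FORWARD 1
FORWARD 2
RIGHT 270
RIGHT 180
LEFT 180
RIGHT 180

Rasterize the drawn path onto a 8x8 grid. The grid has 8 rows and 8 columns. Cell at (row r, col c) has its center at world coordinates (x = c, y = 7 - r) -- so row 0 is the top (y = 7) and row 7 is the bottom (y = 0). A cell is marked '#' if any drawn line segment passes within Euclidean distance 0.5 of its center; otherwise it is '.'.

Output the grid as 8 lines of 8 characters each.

Segment 0: (1,2) -> (1,0)
Segment 1: (1,0) -> (-0,0)
Segment 2: (-0,0) -> (-0,1)
Segment 3: (-0,1) -> (-0,3)

Answer: ........
........
........
........
#.......
##......
##......
##......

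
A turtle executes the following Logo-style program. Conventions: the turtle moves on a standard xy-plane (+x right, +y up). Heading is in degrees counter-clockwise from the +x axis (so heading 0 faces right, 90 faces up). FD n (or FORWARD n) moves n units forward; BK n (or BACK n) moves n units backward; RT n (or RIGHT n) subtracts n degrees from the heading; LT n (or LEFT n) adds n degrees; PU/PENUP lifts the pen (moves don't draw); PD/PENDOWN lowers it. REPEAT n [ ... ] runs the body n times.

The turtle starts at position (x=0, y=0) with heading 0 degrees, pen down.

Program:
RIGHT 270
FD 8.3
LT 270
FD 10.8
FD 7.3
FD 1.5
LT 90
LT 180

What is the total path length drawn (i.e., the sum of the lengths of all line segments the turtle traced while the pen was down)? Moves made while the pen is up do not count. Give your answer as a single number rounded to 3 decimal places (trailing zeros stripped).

Answer: 27.9

Derivation:
Executing turtle program step by step:
Start: pos=(0,0), heading=0, pen down
RT 270: heading 0 -> 90
FD 8.3: (0,0) -> (0,8.3) [heading=90, draw]
LT 270: heading 90 -> 0
FD 10.8: (0,8.3) -> (10.8,8.3) [heading=0, draw]
FD 7.3: (10.8,8.3) -> (18.1,8.3) [heading=0, draw]
FD 1.5: (18.1,8.3) -> (19.6,8.3) [heading=0, draw]
LT 90: heading 0 -> 90
LT 180: heading 90 -> 270
Final: pos=(19.6,8.3), heading=270, 4 segment(s) drawn

Segment lengths:
  seg 1: (0,0) -> (0,8.3), length = 8.3
  seg 2: (0,8.3) -> (10.8,8.3), length = 10.8
  seg 3: (10.8,8.3) -> (18.1,8.3), length = 7.3
  seg 4: (18.1,8.3) -> (19.6,8.3), length = 1.5
Total = 27.9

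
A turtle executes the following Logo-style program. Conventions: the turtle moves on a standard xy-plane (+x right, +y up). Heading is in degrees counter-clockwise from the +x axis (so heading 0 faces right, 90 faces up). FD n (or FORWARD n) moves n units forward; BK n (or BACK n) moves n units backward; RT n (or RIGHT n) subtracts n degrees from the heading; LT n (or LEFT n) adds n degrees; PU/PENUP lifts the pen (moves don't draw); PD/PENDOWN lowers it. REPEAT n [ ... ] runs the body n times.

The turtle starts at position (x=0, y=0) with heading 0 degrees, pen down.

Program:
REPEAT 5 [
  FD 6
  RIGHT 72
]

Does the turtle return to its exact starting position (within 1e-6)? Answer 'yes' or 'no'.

Executing turtle program step by step:
Start: pos=(0,0), heading=0, pen down
REPEAT 5 [
  -- iteration 1/5 --
  FD 6: (0,0) -> (6,0) [heading=0, draw]
  RT 72: heading 0 -> 288
  -- iteration 2/5 --
  FD 6: (6,0) -> (7.854,-5.706) [heading=288, draw]
  RT 72: heading 288 -> 216
  -- iteration 3/5 --
  FD 6: (7.854,-5.706) -> (3,-9.233) [heading=216, draw]
  RT 72: heading 216 -> 144
  -- iteration 4/5 --
  FD 6: (3,-9.233) -> (-1.854,-5.706) [heading=144, draw]
  RT 72: heading 144 -> 72
  -- iteration 5/5 --
  FD 6: (-1.854,-5.706) -> (0,0) [heading=72, draw]
  RT 72: heading 72 -> 0
]
Final: pos=(0,0), heading=0, 5 segment(s) drawn

Start position: (0, 0)
Final position: (0, 0)
Distance = 0; < 1e-6 -> CLOSED

Answer: yes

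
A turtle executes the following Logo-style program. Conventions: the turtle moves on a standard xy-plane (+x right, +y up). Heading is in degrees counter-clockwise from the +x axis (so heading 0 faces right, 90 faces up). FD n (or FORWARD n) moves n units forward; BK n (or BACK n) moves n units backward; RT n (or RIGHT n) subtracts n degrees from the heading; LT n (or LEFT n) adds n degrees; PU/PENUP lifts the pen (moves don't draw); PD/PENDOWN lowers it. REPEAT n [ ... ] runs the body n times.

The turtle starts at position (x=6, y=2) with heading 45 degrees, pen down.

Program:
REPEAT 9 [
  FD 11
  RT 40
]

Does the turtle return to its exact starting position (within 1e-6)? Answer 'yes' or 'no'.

Executing turtle program step by step:
Start: pos=(6,2), heading=45, pen down
REPEAT 9 [
  -- iteration 1/9 --
  FD 11: (6,2) -> (13.778,9.778) [heading=45, draw]
  RT 40: heading 45 -> 5
  -- iteration 2/9 --
  FD 11: (13.778,9.778) -> (24.736,10.737) [heading=5, draw]
  RT 40: heading 5 -> 325
  -- iteration 3/9 --
  FD 11: (24.736,10.737) -> (33.747,4.428) [heading=325, draw]
  RT 40: heading 325 -> 285
  -- iteration 4/9 --
  FD 11: (33.747,4.428) -> (36.594,-6.198) [heading=285, draw]
  RT 40: heading 285 -> 245
  -- iteration 5/9 --
  FD 11: (36.594,-6.198) -> (31.945,-16.167) [heading=245, draw]
  RT 40: heading 245 -> 205
  -- iteration 6/9 --
  FD 11: (31.945,-16.167) -> (21.976,-20.816) [heading=205, draw]
  RT 40: heading 205 -> 165
  -- iteration 7/9 --
  FD 11: (21.976,-20.816) -> (11.351,-17.969) [heading=165, draw]
  RT 40: heading 165 -> 125
  -- iteration 8/9 --
  FD 11: (11.351,-17.969) -> (5.041,-8.958) [heading=125, draw]
  RT 40: heading 125 -> 85
  -- iteration 9/9 --
  FD 11: (5.041,-8.958) -> (6,2) [heading=85, draw]
  RT 40: heading 85 -> 45
]
Final: pos=(6,2), heading=45, 9 segment(s) drawn

Start position: (6, 2)
Final position: (6, 2)
Distance = 0; < 1e-6 -> CLOSED

Answer: yes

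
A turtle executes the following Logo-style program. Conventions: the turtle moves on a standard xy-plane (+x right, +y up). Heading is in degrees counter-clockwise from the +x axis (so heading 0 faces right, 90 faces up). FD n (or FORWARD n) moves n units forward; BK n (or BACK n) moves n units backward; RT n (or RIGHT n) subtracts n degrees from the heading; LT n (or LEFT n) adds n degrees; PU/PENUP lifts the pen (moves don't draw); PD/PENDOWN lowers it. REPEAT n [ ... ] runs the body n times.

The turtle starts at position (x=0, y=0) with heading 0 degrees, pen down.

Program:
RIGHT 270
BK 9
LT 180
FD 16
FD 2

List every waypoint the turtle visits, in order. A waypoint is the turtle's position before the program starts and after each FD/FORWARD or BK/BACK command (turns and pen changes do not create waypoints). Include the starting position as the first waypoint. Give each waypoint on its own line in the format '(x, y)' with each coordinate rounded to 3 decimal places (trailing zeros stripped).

Executing turtle program step by step:
Start: pos=(0,0), heading=0, pen down
RT 270: heading 0 -> 90
BK 9: (0,0) -> (0,-9) [heading=90, draw]
LT 180: heading 90 -> 270
FD 16: (0,-9) -> (0,-25) [heading=270, draw]
FD 2: (0,-25) -> (0,-27) [heading=270, draw]
Final: pos=(0,-27), heading=270, 3 segment(s) drawn
Waypoints (4 total):
(0, 0)
(0, -9)
(0, -25)
(0, -27)

Answer: (0, 0)
(0, -9)
(0, -25)
(0, -27)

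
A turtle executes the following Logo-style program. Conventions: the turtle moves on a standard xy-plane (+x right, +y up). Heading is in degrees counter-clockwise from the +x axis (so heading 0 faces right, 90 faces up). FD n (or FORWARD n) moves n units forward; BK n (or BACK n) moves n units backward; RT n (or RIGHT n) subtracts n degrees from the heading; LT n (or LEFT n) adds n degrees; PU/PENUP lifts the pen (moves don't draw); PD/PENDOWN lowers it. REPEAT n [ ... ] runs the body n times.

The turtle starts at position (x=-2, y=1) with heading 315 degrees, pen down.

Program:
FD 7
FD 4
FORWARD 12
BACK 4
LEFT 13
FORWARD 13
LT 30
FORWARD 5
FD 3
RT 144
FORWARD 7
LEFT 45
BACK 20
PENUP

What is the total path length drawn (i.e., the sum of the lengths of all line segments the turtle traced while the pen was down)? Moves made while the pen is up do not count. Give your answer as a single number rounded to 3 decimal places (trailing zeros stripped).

Executing turtle program step by step:
Start: pos=(-2,1), heading=315, pen down
FD 7: (-2,1) -> (2.95,-3.95) [heading=315, draw]
FD 4: (2.95,-3.95) -> (5.778,-6.778) [heading=315, draw]
FD 12: (5.778,-6.778) -> (14.263,-15.263) [heading=315, draw]
BK 4: (14.263,-15.263) -> (11.435,-12.435) [heading=315, draw]
LT 13: heading 315 -> 328
FD 13: (11.435,-12.435) -> (22.46,-19.324) [heading=328, draw]
LT 30: heading 328 -> 358
FD 5: (22.46,-19.324) -> (27.457,-19.498) [heading=358, draw]
FD 3: (27.457,-19.498) -> (30.455,-19.603) [heading=358, draw]
RT 144: heading 358 -> 214
FD 7: (30.455,-19.603) -> (24.652,-23.518) [heading=214, draw]
LT 45: heading 214 -> 259
BK 20: (24.652,-23.518) -> (28.468,-3.885) [heading=259, draw]
PU: pen up
Final: pos=(28.468,-3.885), heading=259, 9 segment(s) drawn

Segment lengths:
  seg 1: (-2,1) -> (2.95,-3.95), length = 7
  seg 2: (2.95,-3.95) -> (5.778,-6.778), length = 4
  seg 3: (5.778,-6.778) -> (14.263,-15.263), length = 12
  seg 4: (14.263,-15.263) -> (11.435,-12.435), length = 4
  seg 5: (11.435,-12.435) -> (22.46,-19.324), length = 13
  seg 6: (22.46,-19.324) -> (27.457,-19.498), length = 5
  seg 7: (27.457,-19.498) -> (30.455,-19.603), length = 3
  seg 8: (30.455,-19.603) -> (24.652,-23.518), length = 7
  seg 9: (24.652,-23.518) -> (28.468,-3.885), length = 20
Total = 75

Answer: 75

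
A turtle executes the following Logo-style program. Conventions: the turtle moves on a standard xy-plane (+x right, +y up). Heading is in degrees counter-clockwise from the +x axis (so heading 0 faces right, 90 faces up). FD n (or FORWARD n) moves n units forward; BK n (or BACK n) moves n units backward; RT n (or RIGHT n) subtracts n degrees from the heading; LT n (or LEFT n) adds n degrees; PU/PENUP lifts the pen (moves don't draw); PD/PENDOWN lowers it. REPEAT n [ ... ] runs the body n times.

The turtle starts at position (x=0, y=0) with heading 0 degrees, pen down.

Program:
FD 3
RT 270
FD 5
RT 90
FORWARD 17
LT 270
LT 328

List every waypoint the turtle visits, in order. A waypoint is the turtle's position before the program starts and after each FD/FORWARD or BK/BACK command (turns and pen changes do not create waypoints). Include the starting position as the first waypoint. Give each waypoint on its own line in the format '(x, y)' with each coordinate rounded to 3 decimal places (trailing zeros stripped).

Executing turtle program step by step:
Start: pos=(0,0), heading=0, pen down
FD 3: (0,0) -> (3,0) [heading=0, draw]
RT 270: heading 0 -> 90
FD 5: (3,0) -> (3,5) [heading=90, draw]
RT 90: heading 90 -> 0
FD 17: (3,5) -> (20,5) [heading=0, draw]
LT 270: heading 0 -> 270
LT 328: heading 270 -> 238
Final: pos=(20,5), heading=238, 3 segment(s) drawn
Waypoints (4 total):
(0, 0)
(3, 0)
(3, 5)
(20, 5)

Answer: (0, 0)
(3, 0)
(3, 5)
(20, 5)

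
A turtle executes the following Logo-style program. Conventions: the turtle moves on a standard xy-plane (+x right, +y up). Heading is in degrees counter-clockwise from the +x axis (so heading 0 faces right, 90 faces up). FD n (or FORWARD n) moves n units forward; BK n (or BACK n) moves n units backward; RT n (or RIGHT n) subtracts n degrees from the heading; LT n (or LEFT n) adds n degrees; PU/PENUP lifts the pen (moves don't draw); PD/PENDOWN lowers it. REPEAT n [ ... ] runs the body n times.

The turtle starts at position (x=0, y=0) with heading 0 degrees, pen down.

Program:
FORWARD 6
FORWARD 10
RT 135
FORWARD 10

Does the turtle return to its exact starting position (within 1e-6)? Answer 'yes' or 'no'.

Answer: no

Derivation:
Executing turtle program step by step:
Start: pos=(0,0), heading=0, pen down
FD 6: (0,0) -> (6,0) [heading=0, draw]
FD 10: (6,0) -> (16,0) [heading=0, draw]
RT 135: heading 0 -> 225
FD 10: (16,0) -> (8.929,-7.071) [heading=225, draw]
Final: pos=(8.929,-7.071), heading=225, 3 segment(s) drawn

Start position: (0, 0)
Final position: (8.929, -7.071)
Distance = 11.39; >= 1e-6 -> NOT closed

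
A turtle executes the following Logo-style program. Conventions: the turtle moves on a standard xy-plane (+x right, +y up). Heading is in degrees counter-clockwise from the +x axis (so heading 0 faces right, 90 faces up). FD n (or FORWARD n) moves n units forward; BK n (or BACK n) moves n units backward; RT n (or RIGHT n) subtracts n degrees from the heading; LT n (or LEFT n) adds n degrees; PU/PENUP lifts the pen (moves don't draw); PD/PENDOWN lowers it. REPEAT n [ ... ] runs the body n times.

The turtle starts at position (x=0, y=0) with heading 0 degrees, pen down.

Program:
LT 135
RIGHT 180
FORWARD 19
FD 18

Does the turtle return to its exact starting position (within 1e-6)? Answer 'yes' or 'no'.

Executing turtle program step by step:
Start: pos=(0,0), heading=0, pen down
LT 135: heading 0 -> 135
RT 180: heading 135 -> 315
FD 19: (0,0) -> (13.435,-13.435) [heading=315, draw]
FD 18: (13.435,-13.435) -> (26.163,-26.163) [heading=315, draw]
Final: pos=(26.163,-26.163), heading=315, 2 segment(s) drawn

Start position: (0, 0)
Final position: (26.163, -26.163)
Distance = 37; >= 1e-6 -> NOT closed

Answer: no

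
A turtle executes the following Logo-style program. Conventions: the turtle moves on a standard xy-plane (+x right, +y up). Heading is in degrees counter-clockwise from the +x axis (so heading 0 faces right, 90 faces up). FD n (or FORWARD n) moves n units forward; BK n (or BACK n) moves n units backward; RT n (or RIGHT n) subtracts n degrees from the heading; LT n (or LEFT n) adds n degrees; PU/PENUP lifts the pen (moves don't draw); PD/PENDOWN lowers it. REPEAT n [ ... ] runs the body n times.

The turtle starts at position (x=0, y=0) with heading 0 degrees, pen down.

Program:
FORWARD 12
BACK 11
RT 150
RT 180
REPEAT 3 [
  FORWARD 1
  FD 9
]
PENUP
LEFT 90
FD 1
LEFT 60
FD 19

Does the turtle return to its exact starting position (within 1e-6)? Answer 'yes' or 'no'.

Answer: no

Derivation:
Executing turtle program step by step:
Start: pos=(0,0), heading=0, pen down
FD 12: (0,0) -> (12,0) [heading=0, draw]
BK 11: (12,0) -> (1,0) [heading=0, draw]
RT 150: heading 0 -> 210
RT 180: heading 210 -> 30
REPEAT 3 [
  -- iteration 1/3 --
  FD 1: (1,0) -> (1.866,0.5) [heading=30, draw]
  FD 9: (1.866,0.5) -> (9.66,5) [heading=30, draw]
  -- iteration 2/3 --
  FD 1: (9.66,5) -> (10.526,5.5) [heading=30, draw]
  FD 9: (10.526,5.5) -> (18.321,10) [heading=30, draw]
  -- iteration 3/3 --
  FD 1: (18.321,10) -> (19.187,10.5) [heading=30, draw]
  FD 9: (19.187,10.5) -> (26.981,15) [heading=30, draw]
]
PU: pen up
LT 90: heading 30 -> 120
FD 1: (26.981,15) -> (26.481,15.866) [heading=120, move]
LT 60: heading 120 -> 180
FD 19: (26.481,15.866) -> (7.481,15.866) [heading=180, move]
Final: pos=(7.481,15.866), heading=180, 8 segment(s) drawn

Start position: (0, 0)
Final position: (7.481, 15.866)
Distance = 17.541; >= 1e-6 -> NOT closed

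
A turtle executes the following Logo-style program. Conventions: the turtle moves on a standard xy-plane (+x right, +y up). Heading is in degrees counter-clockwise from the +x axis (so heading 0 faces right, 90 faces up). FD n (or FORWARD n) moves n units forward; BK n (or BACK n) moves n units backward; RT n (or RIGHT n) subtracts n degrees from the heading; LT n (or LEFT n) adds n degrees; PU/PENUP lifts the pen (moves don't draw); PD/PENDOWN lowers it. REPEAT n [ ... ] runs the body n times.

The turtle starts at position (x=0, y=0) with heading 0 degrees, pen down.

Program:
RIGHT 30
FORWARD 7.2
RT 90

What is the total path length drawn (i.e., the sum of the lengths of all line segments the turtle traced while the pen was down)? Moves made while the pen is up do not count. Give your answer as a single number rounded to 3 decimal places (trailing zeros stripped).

Executing turtle program step by step:
Start: pos=(0,0), heading=0, pen down
RT 30: heading 0 -> 330
FD 7.2: (0,0) -> (6.235,-3.6) [heading=330, draw]
RT 90: heading 330 -> 240
Final: pos=(6.235,-3.6), heading=240, 1 segment(s) drawn

Segment lengths:
  seg 1: (0,0) -> (6.235,-3.6), length = 7.2
Total = 7.2

Answer: 7.2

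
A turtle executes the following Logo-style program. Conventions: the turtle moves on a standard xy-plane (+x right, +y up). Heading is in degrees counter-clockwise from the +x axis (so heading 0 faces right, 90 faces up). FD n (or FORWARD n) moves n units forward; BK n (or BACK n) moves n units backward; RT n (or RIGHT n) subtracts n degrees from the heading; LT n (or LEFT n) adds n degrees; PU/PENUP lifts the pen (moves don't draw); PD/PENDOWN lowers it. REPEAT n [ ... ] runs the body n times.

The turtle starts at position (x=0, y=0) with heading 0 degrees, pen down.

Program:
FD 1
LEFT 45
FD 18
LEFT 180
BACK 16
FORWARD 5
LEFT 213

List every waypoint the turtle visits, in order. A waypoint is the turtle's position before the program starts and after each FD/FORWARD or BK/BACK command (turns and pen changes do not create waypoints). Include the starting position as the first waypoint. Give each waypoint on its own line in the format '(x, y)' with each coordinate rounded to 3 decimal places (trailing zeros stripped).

Executing turtle program step by step:
Start: pos=(0,0), heading=0, pen down
FD 1: (0,0) -> (1,0) [heading=0, draw]
LT 45: heading 0 -> 45
FD 18: (1,0) -> (13.728,12.728) [heading=45, draw]
LT 180: heading 45 -> 225
BK 16: (13.728,12.728) -> (25.042,24.042) [heading=225, draw]
FD 5: (25.042,24.042) -> (21.506,20.506) [heading=225, draw]
LT 213: heading 225 -> 78
Final: pos=(21.506,20.506), heading=78, 4 segment(s) drawn
Waypoints (5 total):
(0, 0)
(1, 0)
(13.728, 12.728)
(25.042, 24.042)
(21.506, 20.506)

Answer: (0, 0)
(1, 0)
(13.728, 12.728)
(25.042, 24.042)
(21.506, 20.506)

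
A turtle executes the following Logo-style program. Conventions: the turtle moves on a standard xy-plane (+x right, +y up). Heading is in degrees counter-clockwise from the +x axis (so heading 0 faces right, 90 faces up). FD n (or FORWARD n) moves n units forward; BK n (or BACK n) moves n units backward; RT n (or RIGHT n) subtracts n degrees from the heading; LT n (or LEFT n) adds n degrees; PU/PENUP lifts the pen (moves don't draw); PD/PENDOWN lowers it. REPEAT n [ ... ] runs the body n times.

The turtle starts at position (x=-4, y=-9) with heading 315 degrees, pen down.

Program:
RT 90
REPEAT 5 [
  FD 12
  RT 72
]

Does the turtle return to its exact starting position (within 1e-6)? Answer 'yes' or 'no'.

Answer: yes

Derivation:
Executing turtle program step by step:
Start: pos=(-4,-9), heading=315, pen down
RT 90: heading 315 -> 225
REPEAT 5 [
  -- iteration 1/5 --
  FD 12: (-4,-9) -> (-12.485,-17.485) [heading=225, draw]
  RT 72: heading 225 -> 153
  -- iteration 2/5 --
  FD 12: (-12.485,-17.485) -> (-23.177,-12.037) [heading=153, draw]
  RT 72: heading 153 -> 81
  -- iteration 3/5 --
  FD 12: (-23.177,-12.037) -> (-21.3,-0.185) [heading=81, draw]
  RT 72: heading 81 -> 9
  -- iteration 4/5 --
  FD 12: (-21.3,-0.185) -> (-9.448,1.692) [heading=9, draw]
  RT 72: heading 9 -> 297
  -- iteration 5/5 --
  FD 12: (-9.448,1.692) -> (-4,-9) [heading=297, draw]
  RT 72: heading 297 -> 225
]
Final: pos=(-4,-9), heading=225, 5 segment(s) drawn

Start position: (-4, -9)
Final position: (-4, -9)
Distance = 0; < 1e-6 -> CLOSED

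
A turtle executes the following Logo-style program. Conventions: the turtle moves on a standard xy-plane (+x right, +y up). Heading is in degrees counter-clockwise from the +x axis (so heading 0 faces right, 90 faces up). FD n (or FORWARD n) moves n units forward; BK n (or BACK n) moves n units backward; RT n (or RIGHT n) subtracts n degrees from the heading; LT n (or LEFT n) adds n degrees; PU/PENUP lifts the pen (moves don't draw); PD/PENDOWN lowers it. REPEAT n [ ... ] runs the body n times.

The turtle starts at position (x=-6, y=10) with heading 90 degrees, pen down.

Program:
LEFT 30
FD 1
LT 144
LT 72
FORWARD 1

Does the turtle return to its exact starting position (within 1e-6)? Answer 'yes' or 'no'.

Answer: no

Derivation:
Executing turtle program step by step:
Start: pos=(-6,10), heading=90, pen down
LT 30: heading 90 -> 120
FD 1: (-6,10) -> (-6.5,10.866) [heading=120, draw]
LT 144: heading 120 -> 264
LT 72: heading 264 -> 336
FD 1: (-6.5,10.866) -> (-5.586,10.459) [heading=336, draw]
Final: pos=(-5.586,10.459), heading=336, 2 segment(s) drawn

Start position: (-6, 10)
Final position: (-5.586, 10.459)
Distance = 0.618; >= 1e-6 -> NOT closed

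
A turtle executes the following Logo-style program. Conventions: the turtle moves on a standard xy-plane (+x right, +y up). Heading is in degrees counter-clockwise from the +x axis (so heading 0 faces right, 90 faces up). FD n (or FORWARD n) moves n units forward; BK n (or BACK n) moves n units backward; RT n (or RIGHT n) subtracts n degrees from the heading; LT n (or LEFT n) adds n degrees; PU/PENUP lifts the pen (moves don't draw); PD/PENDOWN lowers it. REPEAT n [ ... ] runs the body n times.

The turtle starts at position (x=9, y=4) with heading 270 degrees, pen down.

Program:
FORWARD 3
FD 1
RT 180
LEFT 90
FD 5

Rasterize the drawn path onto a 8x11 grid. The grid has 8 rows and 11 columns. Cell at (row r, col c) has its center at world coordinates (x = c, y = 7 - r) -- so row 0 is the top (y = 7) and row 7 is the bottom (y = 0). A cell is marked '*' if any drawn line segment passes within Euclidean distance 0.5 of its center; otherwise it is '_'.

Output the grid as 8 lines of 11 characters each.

Answer: ___________
___________
___________
_________*_
_________*_
_________*_
_________*_
____******_

Derivation:
Segment 0: (9,4) -> (9,1)
Segment 1: (9,1) -> (9,0)
Segment 2: (9,0) -> (4,0)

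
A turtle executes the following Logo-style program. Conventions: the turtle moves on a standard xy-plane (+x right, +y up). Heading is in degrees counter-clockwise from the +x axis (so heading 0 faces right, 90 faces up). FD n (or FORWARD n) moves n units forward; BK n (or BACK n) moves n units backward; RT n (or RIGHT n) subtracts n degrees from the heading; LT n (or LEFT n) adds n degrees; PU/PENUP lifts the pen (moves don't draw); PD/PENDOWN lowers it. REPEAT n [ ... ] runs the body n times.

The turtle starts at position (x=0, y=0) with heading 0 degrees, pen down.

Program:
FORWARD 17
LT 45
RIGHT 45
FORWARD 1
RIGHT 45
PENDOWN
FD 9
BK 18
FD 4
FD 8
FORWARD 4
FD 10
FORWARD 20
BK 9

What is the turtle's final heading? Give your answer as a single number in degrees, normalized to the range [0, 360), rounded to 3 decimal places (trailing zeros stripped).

Executing turtle program step by step:
Start: pos=(0,0), heading=0, pen down
FD 17: (0,0) -> (17,0) [heading=0, draw]
LT 45: heading 0 -> 45
RT 45: heading 45 -> 0
FD 1: (17,0) -> (18,0) [heading=0, draw]
RT 45: heading 0 -> 315
PD: pen down
FD 9: (18,0) -> (24.364,-6.364) [heading=315, draw]
BK 18: (24.364,-6.364) -> (11.636,6.364) [heading=315, draw]
FD 4: (11.636,6.364) -> (14.464,3.536) [heading=315, draw]
FD 8: (14.464,3.536) -> (20.121,-2.121) [heading=315, draw]
FD 4: (20.121,-2.121) -> (22.95,-4.95) [heading=315, draw]
FD 10: (22.95,-4.95) -> (30.021,-12.021) [heading=315, draw]
FD 20: (30.021,-12.021) -> (44.163,-26.163) [heading=315, draw]
BK 9: (44.163,-26.163) -> (37.799,-19.799) [heading=315, draw]
Final: pos=(37.799,-19.799), heading=315, 10 segment(s) drawn

Answer: 315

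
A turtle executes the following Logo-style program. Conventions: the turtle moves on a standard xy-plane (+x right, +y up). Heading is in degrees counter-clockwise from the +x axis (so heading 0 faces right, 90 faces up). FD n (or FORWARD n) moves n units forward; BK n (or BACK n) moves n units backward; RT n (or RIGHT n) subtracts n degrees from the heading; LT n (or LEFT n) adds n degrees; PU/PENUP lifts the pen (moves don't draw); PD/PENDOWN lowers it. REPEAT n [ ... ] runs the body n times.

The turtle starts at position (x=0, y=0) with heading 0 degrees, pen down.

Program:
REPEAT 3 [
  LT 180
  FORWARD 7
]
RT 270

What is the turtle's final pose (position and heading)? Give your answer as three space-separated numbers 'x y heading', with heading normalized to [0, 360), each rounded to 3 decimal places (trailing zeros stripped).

Answer: -7 0 270

Derivation:
Executing turtle program step by step:
Start: pos=(0,0), heading=0, pen down
REPEAT 3 [
  -- iteration 1/3 --
  LT 180: heading 0 -> 180
  FD 7: (0,0) -> (-7,0) [heading=180, draw]
  -- iteration 2/3 --
  LT 180: heading 180 -> 0
  FD 7: (-7,0) -> (0,0) [heading=0, draw]
  -- iteration 3/3 --
  LT 180: heading 0 -> 180
  FD 7: (0,0) -> (-7,0) [heading=180, draw]
]
RT 270: heading 180 -> 270
Final: pos=(-7,0), heading=270, 3 segment(s) drawn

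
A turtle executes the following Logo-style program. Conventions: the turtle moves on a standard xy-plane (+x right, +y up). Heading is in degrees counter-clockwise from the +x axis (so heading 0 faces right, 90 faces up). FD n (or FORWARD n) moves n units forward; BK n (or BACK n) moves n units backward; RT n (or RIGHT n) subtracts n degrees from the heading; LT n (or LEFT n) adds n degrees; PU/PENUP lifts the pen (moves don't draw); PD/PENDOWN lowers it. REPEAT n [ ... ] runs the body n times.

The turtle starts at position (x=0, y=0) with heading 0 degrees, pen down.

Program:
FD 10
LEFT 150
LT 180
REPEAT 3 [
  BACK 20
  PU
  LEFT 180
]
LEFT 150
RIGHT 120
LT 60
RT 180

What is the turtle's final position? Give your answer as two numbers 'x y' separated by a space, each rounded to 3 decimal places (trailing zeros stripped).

Answer: -7.321 10

Derivation:
Executing turtle program step by step:
Start: pos=(0,0), heading=0, pen down
FD 10: (0,0) -> (10,0) [heading=0, draw]
LT 150: heading 0 -> 150
LT 180: heading 150 -> 330
REPEAT 3 [
  -- iteration 1/3 --
  BK 20: (10,0) -> (-7.321,10) [heading=330, draw]
  PU: pen up
  LT 180: heading 330 -> 150
  -- iteration 2/3 --
  BK 20: (-7.321,10) -> (10,0) [heading=150, move]
  PU: pen up
  LT 180: heading 150 -> 330
  -- iteration 3/3 --
  BK 20: (10,0) -> (-7.321,10) [heading=330, move]
  PU: pen up
  LT 180: heading 330 -> 150
]
LT 150: heading 150 -> 300
RT 120: heading 300 -> 180
LT 60: heading 180 -> 240
RT 180: heading 240 -> 60
Final: pos=(-7.321,10), heading=60, 2 segment(s) drawn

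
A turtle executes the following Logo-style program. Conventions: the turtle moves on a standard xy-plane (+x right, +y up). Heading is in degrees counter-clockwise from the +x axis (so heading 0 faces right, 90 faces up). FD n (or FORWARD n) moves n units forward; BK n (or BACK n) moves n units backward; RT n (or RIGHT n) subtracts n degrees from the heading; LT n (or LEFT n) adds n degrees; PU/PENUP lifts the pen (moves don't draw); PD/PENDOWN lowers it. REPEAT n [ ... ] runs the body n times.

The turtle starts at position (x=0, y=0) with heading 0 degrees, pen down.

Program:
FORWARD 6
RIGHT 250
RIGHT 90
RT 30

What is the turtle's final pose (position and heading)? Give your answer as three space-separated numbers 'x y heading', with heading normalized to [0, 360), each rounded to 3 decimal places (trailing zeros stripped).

Answer: 6 0 350

Derivation:
Executing turtle program step by step:
Start: pos=(0,0), heading=0, pen down
FD 6: (0,0) -> (6,0) [heading=0, draw]
RT 250: heading 0 -> 110
RT 90: heading 110 -> 20
RT 30: heading 20 -> 350
Final: pos=(6,0), heading=350, 1 segment(s) drawn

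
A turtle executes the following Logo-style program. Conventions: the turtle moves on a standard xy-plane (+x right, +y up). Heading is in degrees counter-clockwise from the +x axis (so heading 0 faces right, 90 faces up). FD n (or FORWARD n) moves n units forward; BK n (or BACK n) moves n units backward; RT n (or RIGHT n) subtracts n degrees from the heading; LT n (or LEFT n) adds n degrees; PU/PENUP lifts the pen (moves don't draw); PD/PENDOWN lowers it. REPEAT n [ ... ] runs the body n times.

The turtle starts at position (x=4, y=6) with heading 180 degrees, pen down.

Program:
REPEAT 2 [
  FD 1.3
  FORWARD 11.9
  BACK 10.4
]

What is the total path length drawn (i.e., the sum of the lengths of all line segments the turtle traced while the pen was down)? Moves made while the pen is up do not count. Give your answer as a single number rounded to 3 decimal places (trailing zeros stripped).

Executing turtle program step by step:
Start: pos=(4,6), heading=180, pen down
REPEAT 2 [
  -- iteration 1/2 --
  FD 1.3: (4,6) -> (2.7,6) [heading=180, draw]
  FD 11.9: (2.7,6) -> (-9.2,6) [heading=180, draw]
  BK 10.4: (-9.2,6) -> (1.2,6) [heading=180, draw]
  -- iteration 2/2 --
  FD 1.3: (1.2,6) -> (-0.1,6) [heading=180, draw]
  FD 11.9: (-0.1,6) -> (-12,6) [heading=180, draw]
  BK 10.4: (-12,6) -> (-1.6,6) [heading=180, draw]
]
Final: pos=(-1.6,6), heading=180, 6 segment(s) drawn

Segment lengths:
  seg 1: (4,6) -> (2.7,6), length = 1.3
  seg 2: (2.7,6) -> (-9.2,6), length = 11.9
  seg 3: (-9.2,6) -> (1.2,6), length = 10.4
  seg 4: (1.2,6) -> (-0.1,6), length = 1.3
  seg 5: (-0.1,6) -> (-12,6), length = 11.9
  seg 6: (-12,6) -> (-1.6,6), length = 10.4
Total = 47.2

Answer: 47.2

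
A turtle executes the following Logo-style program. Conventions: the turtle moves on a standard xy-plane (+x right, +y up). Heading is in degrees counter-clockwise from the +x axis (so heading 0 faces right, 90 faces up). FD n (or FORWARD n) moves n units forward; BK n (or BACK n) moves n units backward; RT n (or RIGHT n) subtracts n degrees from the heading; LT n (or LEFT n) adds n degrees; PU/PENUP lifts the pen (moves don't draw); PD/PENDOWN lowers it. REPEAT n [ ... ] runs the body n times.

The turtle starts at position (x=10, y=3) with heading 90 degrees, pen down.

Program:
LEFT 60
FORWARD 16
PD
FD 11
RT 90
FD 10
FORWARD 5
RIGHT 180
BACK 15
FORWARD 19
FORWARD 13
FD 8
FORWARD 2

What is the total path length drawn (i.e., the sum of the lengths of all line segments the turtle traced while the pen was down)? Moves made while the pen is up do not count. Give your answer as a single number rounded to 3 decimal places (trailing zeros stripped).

Executing turtle program step by step:
Start: pos=(10,3), heading=90, pen down
LT 60: heading 90 -> 150
FD 16: (10,3) -> (-3.856,11) [heading=150, draw]
PD: pen down
FD 11: (-3.856,11) -> (-13.383,16.5) [heading=150, draw]
RT 90: heading 150 -> 60
FD 10: (-13.383,16.5) -> (-8.383,25.16) [heading=60, draw]
FD 5: (-8.383,25.16) -> (-5.883,29.49) [heading=60, draw]
RT 180: heading 60 -> 240
BK 15: (-5.883,29.49) -> (1.617,42.481) [heading=240, draw]
FD 19: (1.617,42.481) -> (-7.883,26.026) [heading=240, draw]
FD 13: (-7.883,26.026) -> (-14.383,14.768) [heading=240, draw]
FD 8: (-14.383,14.768) -> (-18.383,7.84) [heading=240, draw]
FD 2: (-18.383,7.84) -> (-19.383,6.108) [heading=240, draw]
Final: pos=(-19.383,6.108), heading=240, 9 segment(s) drawn

Segment lengths:
  seg 1: (10,3) -> (-3.856,11), length = 16
  seg 2: (-3.856,11) -> (-13.383,16.5), length = 11
  seg 3: (-13.383,16.5) -> (-8.383,25.16), length = 10
  seg 4: (-8.383,25.16) -> (-5.883,29.49), length = 5
  seg 5: (-5.883,29.49) -> (1.617,42.481), length = 15
  seg 6: (1.617,42.481) -> (-7.883,26.026), length = 19
  seg 7: (-7.883,26.026) -> (-14.383,14.768), length = 13
  seg 8: (-14.383,14.768) -> (-18.383,7.84), length = 8
  seg 9: (-18.383,7.84) -> (-19.383,6.108), length = 2
Total = 99

Answer: 99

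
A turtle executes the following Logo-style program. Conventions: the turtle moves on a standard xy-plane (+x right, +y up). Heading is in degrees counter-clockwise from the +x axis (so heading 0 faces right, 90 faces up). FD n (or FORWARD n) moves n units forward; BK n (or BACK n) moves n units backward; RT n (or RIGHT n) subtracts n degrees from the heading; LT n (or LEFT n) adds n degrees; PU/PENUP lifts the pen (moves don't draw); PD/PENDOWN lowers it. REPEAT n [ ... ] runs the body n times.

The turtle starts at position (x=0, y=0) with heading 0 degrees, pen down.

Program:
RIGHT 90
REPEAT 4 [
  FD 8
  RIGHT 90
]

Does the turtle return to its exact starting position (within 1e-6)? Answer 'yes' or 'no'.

Executing turtle program step by step:
Start: pos=(0,0), heading=0, pen down
RT 90: heading 0 -> 270
REPEAT 4 [
  -- iteration 1/4 --
  FD 8: (0,0) -> (0,-8) [heading=270, draw]
  RT 90: heading 270 -> 180
  -- iteration 2/4 --
  FD 8: (0,-8) -> (-8,-8) [heading=180, draw]
  RT 90: heading 180 -> 90
  -- iteration 3/4 --
  FD 8: (-8,-8) -> (-8,0) [heading=90, draw]
  RT 90: heading 90 -> 0
  -- iteration 4/4 --
  FD 8: (-8,0) -> (0,0) [heading=0, draw]
  RT 90: heading 0 -> 270
]
Final: pos=(0,0), heading=270, 4 segment(s) drawn

Start position: (0, 0)
Final position: (0, 0)
Distance = 0; < 1e-6 -> CLOSED

Answer: yes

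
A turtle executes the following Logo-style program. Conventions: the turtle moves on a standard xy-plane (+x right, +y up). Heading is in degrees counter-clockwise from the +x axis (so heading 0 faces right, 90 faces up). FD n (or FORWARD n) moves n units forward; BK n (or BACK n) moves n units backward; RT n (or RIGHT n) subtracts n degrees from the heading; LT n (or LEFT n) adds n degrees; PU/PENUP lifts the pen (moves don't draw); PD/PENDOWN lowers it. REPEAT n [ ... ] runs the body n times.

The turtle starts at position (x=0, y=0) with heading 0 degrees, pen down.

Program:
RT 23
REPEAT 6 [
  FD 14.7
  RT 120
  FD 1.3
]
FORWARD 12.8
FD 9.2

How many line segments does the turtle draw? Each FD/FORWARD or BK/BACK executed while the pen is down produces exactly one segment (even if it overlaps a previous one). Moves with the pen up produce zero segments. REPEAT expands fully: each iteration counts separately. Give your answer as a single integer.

Answer: 14

Derivation:
Executing turtle program step by step:
Start: pos=(0,0), heading=0, pen down
RT 23: heading 0 -> 337
REPEAT 6 [
  -- iteration 1/6 --
  FD 14.7: (0,0) -> (13.531,-5.744) [heading=337, draw]
  RT 120: heading 337 -> 217
  FD 1.3: (13.531,-5.744) -> (12.493,-6.526) [heading=217, draw]
  -- iteration 2/6 --
  FD 14.7: (12.493,-6.526) -> (0.753,-15.373) [heading=217, draw]
  RT 120: heading 217 -> 97
  FD 1.3: (0.753,-15.373) -> (0.595,-14.082) [heading=97, draw]
  -- iteration 3/6 --
  FD 14.7: (0.595,-14.082) -> (-1.197,0.508) [heading=97, draw]
  RT 120: heading 97 -> 337
  FD 1.3: (-1.197,0.508) -> (0,0) [heading=337, draw]
  -- iteration 4/6 --
  FD 14.7: (0,0) -> (13.531,-5.744) [heading=337, draw]
  RT 120: heading 337 -> 217
  FD 1.3: (13.531,-5.744) -> (12.493,-6.526) [heading=217, draw]
  -- iteration 5/6 --
  FD 14.7: (12.493,-6.526) -> (0.753,-15.373) [heading=217, draw]
  RT 120: heading 217 -> 97
  FD 1.3: (0.753,-15.373) -> (0.595,-14.082) [heading=97, draw]
  -- iteration 6/6 --
  FD 14.7: (0.595,-14.082) -> (-1.197,0.508) [heading=97, draw]
  RT 120: heading 97 -> 337
  FD 1.3: (-1.197,0.508) -> (0,0) [heading=337, draw]
]
FD 12.8: (0,0) -> (11.782,-5.001) [heading=337, draw]
FD 9.2: (11.782,-5.001) -> (20.251,-8.596) [heading=337, draw]
Final: pos=(20.251,-8.596), heading=337, 14 segment(s) drawn
Segments drawn: 14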